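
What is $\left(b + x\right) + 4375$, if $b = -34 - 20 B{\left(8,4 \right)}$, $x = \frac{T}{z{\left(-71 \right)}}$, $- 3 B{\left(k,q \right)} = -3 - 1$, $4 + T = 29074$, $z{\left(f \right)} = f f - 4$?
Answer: $\frac{21760367}{5037} \approx 4320.1$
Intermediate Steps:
$z{\left(f \right)} = -4 + f^{2}$ ($z{\left(f \right)} = f^{2} - 4 = -4 + f^{2}$)
$T = 29070$ ($T = -4 + 29074 = 29070$)
$B{\left(k,q \right)} = \frac{4}{3}$ ($B{\left(k,q \right)} = - \frac{-3 - 1}{3} = \left(- \frac{1}{3}\right) \left(-4\right) = \frac{4}{3}$)
$x = \frac{9690}{1679}$ ($x = \frac{29070}{-4 + \left(-71\right)^{2}} = \frac{29070}{-4 + 5041} = \frac{29070}{5037} = 29070 \cdot \frac{1}{5037} = \frac{9690}{1679} \approx 5.7713$)
$b = - \frac{182}{3}$ ($b = -34 - \frac{80}{3} = - \frac{182}{3} \approx -60.667$)
$\left(b + x\right) + 4375 = \left(- \frac{182}{3} + \frac{9690}{1679}\right) + 4375 = - \frac{276508}{5037} + 4375 = \frac{21760367}{5037}$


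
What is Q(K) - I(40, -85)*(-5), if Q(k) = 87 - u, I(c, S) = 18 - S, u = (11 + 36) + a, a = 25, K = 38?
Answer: 530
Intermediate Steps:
u = 72 (u = (11 + 36) + 25 = 47 + 25 = 72)
Q(k) = 15 (Q(k) = 87 - 1*72 = 87 - 72 = 15)
Q(K) - I(40, -85)*(-5) = 15 - (18 - 1*(-85))*(-5) = 15 - (18 + 85)*(-5) = 15 - 103*(-5) = 15 - 1*(-515) = 15 + 515 = 530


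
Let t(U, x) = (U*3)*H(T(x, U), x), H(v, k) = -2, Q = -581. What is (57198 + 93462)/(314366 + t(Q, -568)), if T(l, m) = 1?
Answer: 37665/79463 ≈ 0.47399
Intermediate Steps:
t(U, x) = -6*U (t(U, x) = (U*3)*(-2) = (3*U)*(-2) = -6*U)
(57198 + 93462)/(314366 + t(Q, -568)) = (57198 + 93462)/(314366 - 6*(-581)) = 150660/(314366 + 3486) = 150660/317852 = 150660*(1/317852) = 37665/79463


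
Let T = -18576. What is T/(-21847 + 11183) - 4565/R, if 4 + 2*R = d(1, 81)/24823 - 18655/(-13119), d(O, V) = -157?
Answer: 46107498535437/13044774673 ≈ 3534.6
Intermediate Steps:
R = -420799183/325652937 (R = -2 + (-157/24823 - 18655/(-13119))/2 = -2 + (-157*1/24823 - 18655*(-1/13119))/2 = -2 + (-157/24823 + 18655/13119)/2 = -2 + (½)*(461013382/325652937) = -2 + 230506691/325652937 = -420799183/325652937 ≈ -1.2922)
T/(-21847 + 11183) - 4565/R = -18576/(-21847 + 11183) - 4565/(-420799183/325652937) = -18576/(-10664) - 4565*(-325652937/420799183) = -18576*(-1/10664) + 1486605657405/420799183 = 54/31 + 1486605657405/420799183 = 46107498535437/13044774673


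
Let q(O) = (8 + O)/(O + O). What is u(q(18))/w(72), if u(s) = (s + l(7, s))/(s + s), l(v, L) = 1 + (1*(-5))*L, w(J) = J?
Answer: -17/936 ≈ -0.018162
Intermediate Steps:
q(O) = (8 + O)/(2*O) (q(O) = (8 + O)/((2*O)) = (8 + O)*(1/(2*O)) = (8 + O)/(2*O))
l(v, L) = 1 - 5*L
u(s) = (1 - 4*s)/(2*s) (u(s) = (s + (1 - 5*s))/(s + s) = (1 - 4*s)/((2*s)) = (1 - 4*s)*(1/(2*s)) = (1 - 4*s)/(2*s))
u(q(18))/w(72) = (-2 + 1/(2*(((½)*(8 + 18)/18))))/72 = (-2 + 1/(2*(((½)*(1/18)*26))))*(1/72) = (-2 + 1/(2*(13/18)))*(1/72) = (-2 + (½)*(18/13))*(1/72) = (-2 + 9/13)*(1/72) = -17/13*1/72 = -17/936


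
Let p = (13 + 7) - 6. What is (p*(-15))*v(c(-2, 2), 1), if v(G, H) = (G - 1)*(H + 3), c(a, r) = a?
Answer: 2520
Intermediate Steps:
v(G, H) = (-1 + G)*(3 + H)
p = 14 (p = 20 - 6 = 14)
(p*(-15))*v(c(-2, 2), 1) = (14*(-15))*(-3 - 1*1 + 3*(-2) - 2*1) = -210*(-3 - 1 - 6 - 2) = -210*(-12) = 2520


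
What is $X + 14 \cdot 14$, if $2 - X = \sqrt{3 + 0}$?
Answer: $198 - \sqrt{3} \approx 196.27$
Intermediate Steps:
$X = 2 - \sqrt{3}$ ($X = 2 - \sqrt{3 + 0} = 2 - \sqrt{3} \approx 0.26795$)
$X + 14 \cdot 14 = \left(2 - \sqrt{3}\right) + 14 \cdot 14 = \left(2 - \sqrt{3}\right) + 196 = 198 - \sqrt{3}$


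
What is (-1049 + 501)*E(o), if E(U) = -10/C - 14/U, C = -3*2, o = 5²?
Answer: -45484/75 ≈ -606.45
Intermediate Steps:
o = 25
C = -6
E(U) = 5/3 - 14/U (E(U) = -10/(-6) - 14/U = -10*(-⅙) - 14/U = 5/3 - 14/U)
(-1049 + 501)*E(o) = (-1049 + 501)*(5/3 - 14/25) = -548*(5/3 - 14*1/25) = -548*(5/3 - 14/25) = -548*83/75 = -45484/75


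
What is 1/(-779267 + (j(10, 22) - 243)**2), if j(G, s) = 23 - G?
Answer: -1/726367 ≈ -1.3767e-6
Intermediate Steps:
1/(-779267 + (j(10, 22) - 243)**2) = 1/(-779267 + ((23 - 1*10) - 243)**2) = 1/(-779267 + ((23 - 10) - 243)**2) = 1/(-779267 + (13 - 243)**2) = 1/(-779267 + (-230)**2) = 1/(-779267 + 52900) = 1/(-726367) = -1/726367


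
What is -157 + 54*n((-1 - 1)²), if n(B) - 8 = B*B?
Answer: 1139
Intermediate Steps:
n(B) = 8 + B² (n(B) = 8 + B*B = 8 + B²)
-157 + 54*n((-1 - 1)²) = -157 + 54*(8 + ((-1 - 1)²)²) = -157 + 54*(8 + ((-2)²)²) = -157 + 54*(8 + 4²) = -157 + 54*(8 + 16) = -157 + 54*24 = -157 + 1296 = 1139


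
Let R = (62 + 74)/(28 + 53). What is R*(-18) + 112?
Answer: 736/9 ≈ 81.778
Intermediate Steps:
R = 136/81 ≈ 1.6790
R*(-18) + 112 = (136/81)*(-18) + 112 = -272/9 + 112 = 736/9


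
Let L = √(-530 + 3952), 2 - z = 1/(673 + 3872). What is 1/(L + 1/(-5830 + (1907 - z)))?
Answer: 81078818580/1088997928868343647 + 318234345087376*√3422/1088997928868343647 ≈ 0.017095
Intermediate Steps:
z = 9089/4545 (z = 2 - 1/(673 + 3872) = 2 - 1/4545 = 9089/4545 ≈ 1.9998)
L = √3422 ≈ 58.498
1/(L + 1/(-5830 + (1907 - z))) = 1/(√3422 + 1/(-5830 + (1907 - 1*9089/4545))) = 1/(√3422 + 1/(-5830 + (1907 - 9089/4545))) = 1/(√3422 + 1/(-5830 + 8658226/4545)) = 1/(√3422 + 1/(-17839124/4545)) = 1/(√3422 - 4545/17839124) = 1/(-4545/17839124 + √3422)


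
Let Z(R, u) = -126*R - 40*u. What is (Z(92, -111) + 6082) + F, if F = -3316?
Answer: -4386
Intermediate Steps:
(Z(92, -111) + 6082) + F = ((-126*92 - 40*(-111)) + 6082) - 3316 = ((-11592 + 4440) + 6082) - 3316 = (-7152 + 6082) - 3316 = -1070 - 3316 = -4386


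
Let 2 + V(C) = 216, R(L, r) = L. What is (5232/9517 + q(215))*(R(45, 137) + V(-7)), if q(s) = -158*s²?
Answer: -18002540950562/9517 ≈ -1.8916e+9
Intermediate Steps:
V(C) = 214 (V(C) = -2 + 216 = 214)
(5232/9517 + q(215))*(R(45, 137) + V(-7)) = (5232/9517 - 158*215²)*(45 + 214) = (5232*(1/9517) - 158*46225)*259 = (5232/9517 - 7303550)*259 = -69507880118/9517*259 = -18002540950562/9517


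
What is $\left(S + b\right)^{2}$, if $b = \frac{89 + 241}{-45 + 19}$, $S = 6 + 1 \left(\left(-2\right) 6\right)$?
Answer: $\frac{59049}{169} \approx 349.4$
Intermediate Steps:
$S = -6$ ($S = 6 + 1 \left(-12\right) = 6 - 12 = -6$)
$b = - \frac{165}{13}$ ($b = \frac{330}{-26} = 330 \left(- \frac{1}{26}\right) = - \frac{165}{13} \approx -12.692$)
$\left(S + b\right)^{2} = \left(-6 - \frac{165}{13}\right)^{2} = \left(- \frac{243}{13}\right)^{2} = \frac{59049}{169}$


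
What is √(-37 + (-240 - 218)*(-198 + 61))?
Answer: √62709 ≈ 250.42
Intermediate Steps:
√(-37 + (-240 - 218)*(-198 + 61)) = √(-37 - 458*(-137)) = √(-37 + 62746) = √62709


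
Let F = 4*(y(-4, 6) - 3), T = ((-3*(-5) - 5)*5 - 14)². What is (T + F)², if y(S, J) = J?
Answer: 1710864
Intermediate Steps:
T = 1296 (T = ((15 - 5)*5 - 14)² = (10*5 - 14)² = (50 - 14)² = 36² = 1296)
F = 12 (F = 4*(6 - 3) = 4*3 = 12)
(T + F)² = (1296 + 12)² = 1308² = 1710864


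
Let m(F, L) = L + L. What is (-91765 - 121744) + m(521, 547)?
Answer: -212415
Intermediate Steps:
m(F, L) = 2*L
(-91765 - 121744) + m(521, 547) = (-91765 - 121744) + 2*547 = -213509 + 1094 = -212415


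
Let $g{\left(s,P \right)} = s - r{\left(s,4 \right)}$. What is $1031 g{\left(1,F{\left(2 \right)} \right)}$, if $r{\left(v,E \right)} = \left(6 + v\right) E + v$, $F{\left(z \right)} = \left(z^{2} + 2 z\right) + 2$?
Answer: $-28868$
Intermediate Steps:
$F{\left(z \right)} = 2 + z^{2} + 2 z$
$r{\left(v,E \right)} = v + E \left(6 + v\right)$ ($r{\left(v,E \right)} = E \left(6 + v\right) + v = v + E \left(6 + v\right)$)
$g{\left(s,P \right)} = -24 - 4 s$ ($g{\left(s,P \right)} = s - \left(s + 6 \cdot 4 + 4 s\right) = s - \left(s + 24 + 4 s\right) = s - \left(24 + 5 s\right) = -24 - 4 s$)
$1031 g{\left(1,F{\left(2 \right)} \right)} = 1031 \left(-24 - 4\right) = 1031 \left(-28\right) = -28868$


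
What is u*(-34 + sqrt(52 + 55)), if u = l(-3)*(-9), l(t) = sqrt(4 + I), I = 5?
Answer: 918 - 27*sqrt(107) ≈ 638.71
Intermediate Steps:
l(t) = 3 (l(t) = sqrt(4 + 5) = sqrt(9) = 3)
u = -27 (u = 3*(-9) = -27)
u*(-34 + sqrt(52 + 55)) = -27*(-34 + sqrt(52 + 55)) = -27*(-34 + sqrt(107)) = 918 - 27*sqrt(107)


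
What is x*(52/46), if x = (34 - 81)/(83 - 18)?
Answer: -94/115 ≈ -0.81739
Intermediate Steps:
x = -47/65 ≈ -0.72308
x*(52/46) = -188/(5*46) = -47/65*26/23 = -94/115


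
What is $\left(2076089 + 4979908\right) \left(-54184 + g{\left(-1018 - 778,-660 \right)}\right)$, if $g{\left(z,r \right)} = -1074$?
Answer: $-389900282226$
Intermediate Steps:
$\left(2076089 + 4979908\right) \left(-54184 + g{\left(-1018 - 778,-660 \right)}\right) = \left(2076089 + 4979908\right) \left(-54184 - 1074\right) = 7055997 \left(-55258\right) = -389900282226$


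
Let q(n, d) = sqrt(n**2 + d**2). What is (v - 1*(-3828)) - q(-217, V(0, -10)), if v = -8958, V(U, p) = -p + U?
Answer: -5130 - sqrt(47189) ≈ -5347.2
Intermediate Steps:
V(U, p) = U - p
q(n, d) = sqrt(d**2 + n**2)
(v - 1*(-3828)) - q(-217, V(0, -10)) = (-8958 - 1*(-3828)) - sqrt((0 - 1*(-10))**2 + (-217)**2) = (-8958 + 3828) - sqrt((0 + 10)**2 + 47089) = -5130 - sqrt(10**2 + 47089) = -5130 - sqrt(100 + 47089) = -5130 - sqrt(47189)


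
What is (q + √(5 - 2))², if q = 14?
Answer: (14 + √3)² ≈ 247.50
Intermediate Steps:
(q + √(5 - 2))² = (14 + √(5 - 2))² = (14 + √3)²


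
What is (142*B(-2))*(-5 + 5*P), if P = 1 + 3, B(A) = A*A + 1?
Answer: 10650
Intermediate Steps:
B(A) = 1 + A² (B(A) = A² + 1 = 1 + A²)
P = 4
(142*B(-2))*(-5 + 5*P) = (142*(1 + (-2)²))*(-5 + 5*4) = (142*(1 + 4))*(-5 + 20) = (142*5)*15 = 710*15 = 10650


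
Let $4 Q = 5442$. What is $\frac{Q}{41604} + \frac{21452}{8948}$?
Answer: $\frac{150777127}{62045432} \approx 2.4301$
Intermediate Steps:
$Q = \frac{2721}{2}$ ($Q = \frac{1}{4} \cdot 5442 = \frac{2721}{2} \approx 1360.5$)
$\frac{Q}{41604} + \frac{21452}{8948} = \frac{2721}{2 \cdot 41604} + \frac{21452}{8948} = \frac{2721}{2} \cdot \frac{1}{41604} + 21452 \cdot \frac{1}{8948} = \frac{907}{27736} + \frac{5363}{2237} = \frac{150777127}{62045432}$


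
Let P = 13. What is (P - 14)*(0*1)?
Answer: 0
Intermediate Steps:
(P - 14)*(0*1) = (13 - 14)*(0*1) = -1*0 = 0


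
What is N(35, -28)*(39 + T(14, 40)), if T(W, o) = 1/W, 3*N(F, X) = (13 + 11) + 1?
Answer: 13675/42 ≈ 325.60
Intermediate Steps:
N(F, X) = 25/3 (N(F, X) = ((13 + 11) + 1)/3 = (24 + 1)/3 = (1/3)*25 = 25/3)
N(35, -28)*(39 + T(14, 40)) = 25*(39 + 1/14)/3 = (25/3)*(547/14) = 13675/42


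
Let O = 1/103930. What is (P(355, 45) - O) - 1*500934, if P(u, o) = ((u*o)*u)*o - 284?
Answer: 26470909369509/103930 ≈ 2.5470e+8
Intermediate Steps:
P(u, o) = -284 + o²*u² (P(u, o) = ((o*u)*u)*o - 284 = (o*u²)*o - 284 = o²*u² - 284 = -284 + o²*u²)
O = 1/103930 ≈ 9.6219e-6
(P(355, 45) - O) - 1*500934 = ((-284 + 45²*355²) - 1*1/103930) - 1*500934 = ((-284 + 2025*126025) - 1/103930) - 500934 = ((-284 + 255200625) - 1/103930) - 500934 = (255200341 - 1/103930) - 500934 = 26522971440129/103930 - 500934 = 26470909369509/103930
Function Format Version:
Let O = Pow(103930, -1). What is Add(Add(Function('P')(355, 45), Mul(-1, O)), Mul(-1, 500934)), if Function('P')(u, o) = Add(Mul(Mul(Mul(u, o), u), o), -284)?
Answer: Rational(26470909369509, 103930) ≈ 2.5470e+8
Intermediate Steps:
Function('P')(u, o) = Add(-284, Mul(Pow(o, 2), Pow(u, 2))) (Function('P')(u, o) = Add(Mul(Mul(Mul(o, u), u), o), -284) = Add(Mul(Mul(o, Pow(u, 2)), o), -284) = Add(Mul(Pow(o, 2), Pow(u, 2)), -284) = Add(-284, Mul(Pow(o, 2), Pow(u, 2))))
O = Rational(1, 103930) ≈ 9.6219e-6
Add(Add(Function('P')(355, 45), Mul(-1, O)), Mul(-1, 500934)) = Add(Add(Add(-284, Mul(Pow(45, 2), Pow(355, 2))), Mul(-1, Rational(1, 103930))), Mul(-1, 500934)) = Add(Add(Add(-284, Mul(2025, 126025)), Rational(-1, 103930)), -500934) = Add(Add(Add(-284, 255200625), Rational(-1, 103930)), -500934) = Add(Add(255200341, Rational(-1, 103930)), -500934) = Add(Rational(26522971440129, 103930), -500934) = Rational(26470909369509, 103930)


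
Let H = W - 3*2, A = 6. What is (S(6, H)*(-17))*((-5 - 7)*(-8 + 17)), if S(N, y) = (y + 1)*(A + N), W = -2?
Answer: -154224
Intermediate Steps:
H = -8 (H = -2 - 3*2 = -2 - 6 = -8)
S(N, y) = (1 + y)*(6 + N) (S(N, y) = (y + 1)*(6 + N) = (1 + y)*(6 + N))
(S(6, H)*(-17))*((-5 - 7)*(-8 + 17)) = ((6 + 6 + 6*(-8) + 6*(-8))*(-17))*((-5 - 7)*(-8 + 17)) = ((6 + 6 - 48 - 48)*(-17))*(-12*9) = -84*(-17)*(-108) = 1428*(-108) = -154224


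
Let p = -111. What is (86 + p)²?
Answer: 625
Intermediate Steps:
(86 + p)² = (86 - 111)² = (-25)² = 625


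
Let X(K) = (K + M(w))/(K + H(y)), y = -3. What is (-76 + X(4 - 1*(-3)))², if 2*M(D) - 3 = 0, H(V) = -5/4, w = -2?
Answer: 2937796/529 ≈ 5553.5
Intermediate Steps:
H(V) = -5/4 (H(V) = -5*¼ = -5/4)
M(D) = 3/2 (M(D) = 3/2 + (½)*0 = 3/2 + 0 = 3/2)
X(K) = (3/2 + K)/(-5/4 + K) (X(K) = (K + 3/2)/(K - 5/4) = (3/2 + K)/(-5/4 + K))
(-76 + X(4 - 1*(-3)))² = (-76 + 2*(3 + 2*(4 - 1*(-3)))/(-5 + 4*(4 - 1*(-3))))² = (-76 + 2*(3 + 2*(4 + 3))/(-5 + 4*(4 + 3)))² = (-76 + 2*(3 + 2*7)/(-5 + 4*7))² = (-76 + 2*(3 + 14)/(-5 + 28))² = (-76 + 2*17/23)² = (-76 + 2*(1/23)*17)² = (-76 + 34/23)² = (-1714/23)² = 2937796/529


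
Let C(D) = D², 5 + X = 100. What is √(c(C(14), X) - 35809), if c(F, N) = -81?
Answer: I*√35890 ≈ 189.45*I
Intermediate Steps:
X = 95 (X = -5 + 100 = 95)
√(c(C(14), X) - 35809) = √(-81 - 35809) = √(-35890) = I*√35890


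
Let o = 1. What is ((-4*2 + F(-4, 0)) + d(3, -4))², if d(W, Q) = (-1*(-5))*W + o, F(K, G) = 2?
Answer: 100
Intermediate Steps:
d(W, Q) = 1 + 5*W (d(W, Q) = (-1*(-5))*W + 1 = 5*W + 1 = 1 + 5*W)
((-4*2 + F(-4, 0)) + d(3, -4))² = ((-4*2 + 2) + (1 + 5*3))² = ((-8 + 2) + (1 + 15))² = (-6 + 16)² = 10² = 100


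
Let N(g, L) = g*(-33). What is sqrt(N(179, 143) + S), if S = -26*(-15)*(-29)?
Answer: 3*I*sqrt(1913) ≈ 131.21*I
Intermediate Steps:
N(g, L) = -33*g
S = -11310 (S = 390*(-29) = -11310)
sqrt(N(179, 143) + S) = sqrt(-33*179 - 11310) = sqrt(-5907 - 11310) = sqrt(-17217) = 3*I*sqrt(1913)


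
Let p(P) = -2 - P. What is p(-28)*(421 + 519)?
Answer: 24440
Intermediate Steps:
p(-28)*(421 + 519) = (-2 - 1*(-28))*(421 + 519) = (-2 + 28)*940 = 26*940 = 24440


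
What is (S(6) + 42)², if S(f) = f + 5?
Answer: 2809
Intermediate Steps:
S(f) = 5 + f
(S(6) + 42)² = ((5 + 6) + 42)² = (11 + 42)² = 53² = 2809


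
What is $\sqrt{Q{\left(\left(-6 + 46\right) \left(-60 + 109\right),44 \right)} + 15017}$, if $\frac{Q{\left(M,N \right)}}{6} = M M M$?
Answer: $\sqrt{45177231017} \approx 2.1255 \cdot 10^{5}$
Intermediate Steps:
$Q{\left(M,N \right)} = 6 M^{3}$ ($Q{\left(M,N \right)} = 6 M M M = 6 M M^{2} = 6 M^{3}$)
$\sqrt{Q{\left(\left(-6 + 46\right) \left(-60 + 109\right),44 \right)} + 15017} = \sqrt{6 \left(\left(-6 + 46\right) \left(-60 + 109\right)\right)^{3} + 15017} = \sqrt{6 \left(40 \cdot 49\right)^{3} + 15017} = \sqrt{6 \cdot 1960^{3} + 15017} = \sqrt{6 \cdot 7529536000 + 15017} = \sqrt{45177216000 + 15017} = \sqrt{45177231017}$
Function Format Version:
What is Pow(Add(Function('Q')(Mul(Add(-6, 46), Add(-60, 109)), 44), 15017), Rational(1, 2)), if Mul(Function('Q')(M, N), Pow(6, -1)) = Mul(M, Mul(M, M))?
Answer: Pow(45177231017, Rational(1, 2)) ≈ 2.1255e+5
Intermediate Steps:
Function('Q')(M, N) = Mul(6, Pow(M, 3)) (Function('Q')(M, N) = Mul(6, Mul(M, Mul(M, M))) = Mul(6, Mul(M, Pow(M, 2))) = Mul(6, Pow(M, 3)))
Pow(Add(Function('Q')(Mul(Add(-6, 46), Add(-60, 109)), 44), 15017), Rational(1, 2)) = Pow(Add(Mul(6, Pow(Mul(Add(-6, 46), Add(-60, 109)), 3)), 15017), Rational(1, 2)) = Pow(Add(Mul(6, Pow(Mul(40, 49), 3)), 15017), Rational(1, 2)) = Pow(Add(Mul(6, Pow(1960, 3)), 15017), Rational(1, 2)) = Pow(Add(Mul(6, 7529536000), 15017), Rational(1, 2)) = Pow(Add(45177216000, 15017), Rational(1, 2)) = Pow(45177231017, Rational(1, 2))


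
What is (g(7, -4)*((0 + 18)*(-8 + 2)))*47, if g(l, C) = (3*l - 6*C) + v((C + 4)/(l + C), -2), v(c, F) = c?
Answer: -228420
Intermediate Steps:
g(l, C) = -6*C + 3*l + (4 + C)/(C + l) (g(l, C) = (3*l - 6*C) + (C + 4)/(l + C) = (-6*C + 3*l) + (4 + C)/(C + l) = -6*C + 3*l + (4 + C)/(C + l))
(g(7, -4)*((0 + 18)*(-8 + 2)))*47 = (((4 - 4 + 3*(-4 + 7)*(7 - 2*(-4)))/(-4 + 7))*((0 + 18)*(-8 + 2)))*47 = (((4 - 4 + 3*3*(7 + 8))/3)*(18*(-6)))*47 = (((4 - 4 + 3*3*15)/3)*(-108))*47 = (((4 - 4 + 135)/3)*(-108))*47 = (((⅓)*135)*(-108))*47 = (45*(-108))*47 = -4860*47 = -228420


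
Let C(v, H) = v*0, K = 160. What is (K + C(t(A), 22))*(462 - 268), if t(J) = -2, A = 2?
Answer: 31040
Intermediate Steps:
C(v, H) = 0
(K + C(t(A), 22))*(462 - 268) = (160 + 0)*(462 - 268) = 160*194 = 31040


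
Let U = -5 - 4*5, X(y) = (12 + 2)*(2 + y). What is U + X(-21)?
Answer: -291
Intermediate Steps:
X(y) = 28 + 14*y (X(y) = 14*(2 + y) = 28 + 14*y)
U = -25 (U = -5 - 20 = -25)
U + X(-21) = -25 + (28 + 14*(-21)) = -25 + (28 - 294) = -25 - 266 = -291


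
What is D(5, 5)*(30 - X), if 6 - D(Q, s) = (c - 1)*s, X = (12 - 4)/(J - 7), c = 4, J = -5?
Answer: -276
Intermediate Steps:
X = -⅔ (X = (12 - 4)/(-5 - 7) = 8/(-12) = 8*(-1/12) = -⅔ ≈ -0.66667)
D(Q, s) = 6 - 3*s (D(Q, s) = 6 - (4 - 1)*s = 6 - 3*s)
D(5, 5)*(30 - X) = (6 - 3*5)*(30 - 1*(-⅔)) = (6 - 15)*(30 + ⅔) = -9*92/3 = -276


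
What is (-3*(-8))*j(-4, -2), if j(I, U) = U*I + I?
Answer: 96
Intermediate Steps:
j(I, U) = I + I*U (j(I, U) = I*U + I = I + I*U)
(-3*(-8))*j(-4, -2) = (-3*(-8))*(-4*(1 - 2)) = 24*(-4*(-1)) = 24*4 = 96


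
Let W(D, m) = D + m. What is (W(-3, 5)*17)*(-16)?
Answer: -544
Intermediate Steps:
(W(-3, 5)*17)*(-16) = ((-3 + 5)*17)*(-16) = (2*17)*(-16) = 34*(-16) = -544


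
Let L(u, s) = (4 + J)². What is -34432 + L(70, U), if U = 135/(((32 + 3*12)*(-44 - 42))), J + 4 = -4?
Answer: -34416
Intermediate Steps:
J = -8 (J = -4 - 4 = -8)
U = -135/5848 (U = 135/(((32 + 36)*(-86))) = 135/((68*(-86))) = 135/(-5848) = 135*(-1/5848) = -135/5848 ≈ -0.023085)
L(u, s) = 16 (L(u, s) = (4 - 8)² = (-4)² = 16)
-34432 + L(70, U) = -34432 + 16 = -34416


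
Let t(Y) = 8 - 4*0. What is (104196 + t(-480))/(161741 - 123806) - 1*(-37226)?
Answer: 1412272514/37935 ≈ 37229.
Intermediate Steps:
t(Y) = 8 (t(Y) = 8 + 0 = 8)
(104196 + t(-480))/(161741 - 123806) - 1*(-37226) = (104196 + 8)/(161741 - 123806) - 1*(-37226) = 104204/37935 + 37226 = 1412272514/37935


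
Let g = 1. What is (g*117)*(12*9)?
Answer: 12636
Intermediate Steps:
(g*117)*(12*9) = (1*117)*(12*9) = 117*108 = 12636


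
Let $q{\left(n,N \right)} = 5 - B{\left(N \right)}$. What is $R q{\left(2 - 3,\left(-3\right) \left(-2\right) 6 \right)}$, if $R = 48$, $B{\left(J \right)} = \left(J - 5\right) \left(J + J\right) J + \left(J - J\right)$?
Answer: $-3856656$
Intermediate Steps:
$B{\left(J \right)} = 2 J^{2} \left(-5 + J\right)$ ($B{\left(J \right)} = \left(-5 + J\right) 2 J J + 0 = 2 J \left(-5 + J\right) J + 0 = 2 J^{2} \left(-5 + J\right) + 0 = 2 J^{2} \left(-5 + J\right)$)
$q{\left(n,N \right)} = 5 - 2 N^{2} \left(-5 + N\right)$
$R q{\left(2 - 3,\left(-3\right) \left(-2\right) 6 \right)} = 48 \left(5 + 2 \left(\left(-3\right) \left(-2\right) 6\right)^{2} \left(5 - \left(-3\right) \left(-2\right) 6\right)\right) = 48 \left(5 + 2 \left(6 \cdot 6\right)^{2} \left(5 - 6 \cdot 6\right)\right) = 48 \left(5 + 2 \cdot 36^{2} \left(5 - 36\right)\right) = 48 \left(5 + 2 \cdot 1296 \left(5 - 36\right)\right) = 48 \left(5 + 2 \cdot 1296 \left(-31\right)\right) = 48 \left(5 - 80352\right) = 48 \left(-80347\right) = -3856656$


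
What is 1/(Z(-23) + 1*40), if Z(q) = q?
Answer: 1/17 ≈ 0.058824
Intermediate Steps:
1/(Z(-23) + 1*40) = 1/(-23 + 1*40) = 1/(-23 + 40) = 1/17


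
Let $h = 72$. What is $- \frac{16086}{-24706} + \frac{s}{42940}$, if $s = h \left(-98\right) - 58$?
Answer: $\frac{128743589}{265218910} \approx 0.48542$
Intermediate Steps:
$s = -7114$ ($s = 72 \left(-98\right) - 58 = -7056 - 58 = -7114$)
$- \frac{16086}{-24706} + \frac{s}{42940} = - \frac{16086}{-24706} - \frac{7114}{42940} = \left(-16086\right) \left(- \frac{1}{24706}\right) - \frac{3557}{21470} = \frac{8043}{12353} - \frac{3557}{21470} = \frac{128743589}{265218910}$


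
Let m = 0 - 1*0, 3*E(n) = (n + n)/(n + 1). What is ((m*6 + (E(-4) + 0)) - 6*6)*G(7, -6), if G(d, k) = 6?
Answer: -632/3 ≈ -210.67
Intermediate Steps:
E(n) = 2*n/(3*(1 + n)) (E(n) = ((n + n)/(n + 1))/3 = ((2*n)/(1 + n))/3 = (2*n/(1 + n))/3 = 2*n/(3*(1 + n)))
m = 0 (m = 0 + 0 = 0)
((m*6 + (E(-4) + 0)) - 6*6)*G(7, -6) = ((0*6 + ((⅔)*(-4)/(1 - 4) + 0)) - 6*6)*6 = ((0 + ((⅔)*(-4)/(-3) + 0)) - 36)*6 = ((0 + ((⅔)*(-4)*(-⅓) + 0)) - 36)*6 = ((0 + (8/9 + 0)) - 36)*6 = ((0 + 8/9) - 36)*6 = (8/9 - 36)*6 = -316/9*6 = -632/3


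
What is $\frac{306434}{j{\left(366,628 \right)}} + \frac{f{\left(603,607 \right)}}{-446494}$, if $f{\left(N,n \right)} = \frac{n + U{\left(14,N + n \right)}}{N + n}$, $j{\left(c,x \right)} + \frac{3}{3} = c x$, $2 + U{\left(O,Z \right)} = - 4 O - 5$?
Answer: $\frac{41388303815598}{31044155191445} \approx 1.3332$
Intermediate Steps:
$U{\left(O,Z \right)} = -7 - 4 O$ ($U{\left(O,Z \right)} = -2 - \left(5 + 4 O\right) = -7 - 4 O$)
$j{\left(c,x \right)} = -1 + c x$
$f{\left(N,n \right)} = \frac{-63 + n}{N + n}$ ($f{\left(N,n \right)} = \frac{n - 63}{N + n} = \frac{-63 + n}{N + n}$)
$\frac{306434}{j{\left(366,628 \right)}} + \frac{f{\left(603,607 \right)}}{-446494} = \frac{306434}{-1 + 366 \cdot 628} + \frac{\frac{1}{603 + 607} \left(-63 + 607\right)}{-446494} = \frac{306434}{-1 + 229848} + \frac{1}{1210} \cdot 544 \left(- \frac{1}{446494}\right) = \frac{306434}{229847} + \frac{1}{1210} \cdot 544 \left(- \frac{1}{446494}\right) = 306434 \cdot \frac{1}{229847} + \frac{272}{605} \left(- \frac{1}{446494}\right) = \frac{306434}{229847} - \frac{136}{135064435} = \frac{41388303815598}{31044155191445}$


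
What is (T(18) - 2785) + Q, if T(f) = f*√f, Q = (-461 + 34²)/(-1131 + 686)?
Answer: -248004/89 + 54*√2 ≈ -2710.2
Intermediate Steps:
Q = -139/89 (Q = (-461 + 1156)/(-445) = 695*(-1/445) = -139/89 ≈ -1.5618)
T(f) = f^(3/2)
(T(18) - 2785) + Q = (18^(3/2) - 2785) - 139/89 = (54*√2 - 2785) - 139/89 = (-2785 + 54*√2) - 139/89 = -248004/89 + 54*√2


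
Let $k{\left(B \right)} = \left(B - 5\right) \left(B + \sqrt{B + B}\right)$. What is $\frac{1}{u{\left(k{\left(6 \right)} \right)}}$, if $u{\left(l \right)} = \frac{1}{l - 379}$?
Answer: $-373 + 2 \sqrt{3} \approx -369.54$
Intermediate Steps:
$k{\left(B \right)} = \left(-5 + B\right) \left(B + \sqrt{2} \sqrt{B}\right)$ ($k{\left(B \right)} = \left(-5 + B\right) \left(B + \sqrt{2 B}\right) = \left(-5 + B\right) \left(B + \sqrt{2} \sqrt{B}\right)$)
$u{\left(l \right)} = \frac{1}{-379 + l}$
$\frac{1}{u{\left(k{\left(6 \right)} \right)}} = \frac{1}{\frac{1}{-379 + \left(6^{2} - 30 + \sqrt{2} \cdot 6^{\frac{3}{2}} - 5 \sqrt{2} \sqrt{6}\right)}} = \frac{1}{\frac{1}{-379 + \left(36 - 30 + \sqrt{2} \cdot 6 \sqrt{6} - 10 \sqrt{3}\right)}} = \frac{1}{\frac{1}{-379 + \left(36 - 30 + 12 \sqrt{3} - 10 \sqrt{3}\right)}} = \frac{1}{\frac{1}{-379 + \left(6 + 2 \sqrt{3}\right)}} = \frac{1}{\frac{1}{-373 + 2 \sqrt{3}}} = -373 + 2 \sqrt{3}$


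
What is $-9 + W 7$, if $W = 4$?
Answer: $19$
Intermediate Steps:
$-9 + W 7 = -9 + 4 \cdot 7 = -9 + 28 = 19$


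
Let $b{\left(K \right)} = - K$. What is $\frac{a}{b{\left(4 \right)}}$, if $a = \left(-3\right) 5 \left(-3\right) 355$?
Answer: $- \frac{15975}{4} \approx -3993.8$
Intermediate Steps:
$a = 15975$ ($a = \left(-15\right) \left(-3\right) 355 = 45 \cdot 355 = 15975$)
$\frac{a}{b{\left(4 \right)}} = \frac{15975}{\left(-1\right) 4} = \frac{15975}{-4} = 15975 \left(- \frac{1}{4}\right) = - \frac{15975}{4}$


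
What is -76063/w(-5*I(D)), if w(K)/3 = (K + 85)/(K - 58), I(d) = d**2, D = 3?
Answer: 7834489/120 ≈ 65287.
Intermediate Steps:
w(K) = 3*(85 + K)/(-58 + K) (w(K) = 3*((K + 85)/(K - 58)) = 3*((85 + K)/(-58 + K)) = 3*(85 + K)/(-58 + K))
-76063/w(-5*I(D)) = -76063*(-58 - 5*3**2)/(3*(85 - 5*3**2)) = -76063*(-58 - 5*9)/(3*(85 - 5*9)) = -76063*(-58 - 45)/(3*(85 - 45)) = -76063/(3*40/(-103)) = -76063/(3*(-1/103)*40) = -76063/(-120/103) = -76063*(-103/120) = 7834489/120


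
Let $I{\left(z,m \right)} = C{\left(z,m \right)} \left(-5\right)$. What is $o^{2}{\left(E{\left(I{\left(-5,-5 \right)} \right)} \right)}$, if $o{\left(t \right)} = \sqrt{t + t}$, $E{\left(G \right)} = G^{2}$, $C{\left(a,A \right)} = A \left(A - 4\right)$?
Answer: $101250$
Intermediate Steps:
$C{\left(a,A \right)} = A \left(-4 + A\right)$
$I{\left(z,m \right)} = - 5 m \left(-4 + m\right)$ ($I{\left(z,m \right)} = m \left(-4 + m\right) \left(-5\right) = - 5 m \left(-4 + m\right)$)
$o{\left(t \right)} = \sqrt{2} \sqrt{t}$ ($o{\left(t \right)} = \sqrt{2 t} = \sqrt{2} \sqrt{t}$)
$o^{2}{\left(E{\left(I{\left(-5,-5 \right)} \right)} \right)} = \left(\sqrt{2} \sqrt{\left(5 \left(-5\right) \left(4 - -5\right)\right)^{2}}\right)^{2} = \left(\sqrt{2} \sqrt{\left(5 \left(-5\right) \left(4 + 5\right)\right)^{2}}\right)^{2} = \left(\sqrt{2} \sqrt{\left(5 \left(-5\right) 9\right)^{2}}\right)^{2} = \left(\sqrt{2} \sqrt{\left(-225\right)^{2}}\right)^{2} = \left(\sqrt{2} \sqrt{50625}\right)^{2} = \left(\sqrt{2} \cdot 225\right)^{2} = \left(225 \sqrt{2}\right)^{2} = 101250$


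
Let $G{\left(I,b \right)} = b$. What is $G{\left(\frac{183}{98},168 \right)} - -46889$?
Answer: $47057$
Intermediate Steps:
$G{\left(\frac{183}{98},168 \right)} - -46889 = 168 - -46889 = 168 + 46889 = 47057$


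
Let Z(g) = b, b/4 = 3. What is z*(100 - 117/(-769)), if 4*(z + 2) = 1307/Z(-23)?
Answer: 93267587/36912 ≈ 2526.8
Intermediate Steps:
b = 12 (b = 4*3 = 12)
Z(g) = 12
z = 1211/48 (z = -2 + (1307/12)/4 = -2 + (1307*(1/12))/4 = -2 + (1/4)*(1307/12) = -2 + 1307/48 = 1211/48 ≈ 25.229)
z*(100 - 117/(-769)) = 1211*(100 - 117/(-769))/48 = 1211*(100 - 117*(-1/769))/48 = 1211*(100 + 117/769)/48 = (1211/48)*(77017/769) = 93267587/36912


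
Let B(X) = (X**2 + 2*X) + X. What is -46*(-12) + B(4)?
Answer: 580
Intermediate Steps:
B(X) = X**2 + 3*X
-46*(-12) + B(4) = -46*(-12) + 4*(3 + 4) = 552 + 4*7 = 552 + 28 = 580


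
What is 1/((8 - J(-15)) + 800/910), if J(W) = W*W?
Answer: -91/19667 ≈ -0.0046270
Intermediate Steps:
J(W) = W²
1/((8 - J(-15)) + 800/910) = 1/((8 - 1*(-15)²) + 800/910) = 1/((8 - 1*225) + 800*(1/910)) = 1/((8 - 225) + 80/91) = 1/(-217 + 80/91) = 1/(-19667/91) = -91/19667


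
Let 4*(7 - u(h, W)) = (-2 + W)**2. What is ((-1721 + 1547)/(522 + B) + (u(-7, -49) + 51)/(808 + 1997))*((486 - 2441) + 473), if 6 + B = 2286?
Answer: 353630641/873290 ≈ 404.94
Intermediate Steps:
B = 2280 (B = -6 + 2286 = 2280)
u(h, W) = 7 - (-2 + W)**2/4
((-1721 + 1547)/(522 + B) + (u(-7, -49) + 51)/(808 + 1997))*((486 - 2441) + 473) = ((-1721 + 1547)/(522 + 2280) + ((7 - (-2 - 49)**2/4) + 51)/(808 + 1997))*((486 - 2441) + 473) = (-174/2802 + ((7 - 1/4*(-51)**2) + 51)/2805)*(-1955 + 473) = (-174*1/2802 + ((7 - 1/4*2601) + 51)*(1/2805))*(-1482) = (-29/467 + ((7 - 2601/4) + 51)*(1/2805))*(-1482) = (-29/467 + (-2573/4 + 51)*(1/2805))*(-1482) = (-29/467 - 2369/4*1/2805)*(-1482) = (-29/467 - 2369/11220)*(-1482) = -1431703/5239740*(-1482) = 353630641/873290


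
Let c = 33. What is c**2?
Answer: 1089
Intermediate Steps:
c**2 = 33**2 = 1089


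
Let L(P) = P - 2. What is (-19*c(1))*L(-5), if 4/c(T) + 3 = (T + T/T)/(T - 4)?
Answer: -1596/11 ≈ -145.09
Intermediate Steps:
c(T) = 4/(-3 + (1 + T)/(-4 + T)) (c(T) = 4/(-3 + (T + T/T)/(T - 4)) = 4/(-3 + (T + 1)/(-4 + T)) = 4/(-3 + (1 + T)/(-4 + T)))
L(P) = -2 + P
(-19*c(1))*L(-5) = (-76*(4 - 1*1)/(-13 + 2*1))*(-2 - 5) = -76*(4 - 1)/(-13 + 2)*(-7) = -76*3/(-11)*(-7) = -76*(-1)*3/11*(-7) = -19*(-12/11)*(-7) = (228/11)*(-7) = -1596/11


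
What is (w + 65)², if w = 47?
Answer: 12544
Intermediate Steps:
(w + 65)² = (47 + 65)² = 112² = 12544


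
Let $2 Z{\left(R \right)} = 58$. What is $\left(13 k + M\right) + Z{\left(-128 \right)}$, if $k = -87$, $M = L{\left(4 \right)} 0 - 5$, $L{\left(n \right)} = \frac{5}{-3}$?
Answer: $-1107$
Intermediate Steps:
$L{\left(n \right)} = - \frac{5}{3}$ ($L{\left(n \right)} = 5 \left(- \frac{1}{3}\right) = - \frac{5}{3}$)
$M = -5$ ($M = \left(- \frac{5}{3}\right) 0 - 5 = 0 - 5 = -5$)
$Z{\left(R \right)} = 29$ ($Z{\left(R \right)} = \frac{1}{2} \cdot 58 = 29$)
$\left(13 k + M\right) + Z{\left(-128 \right)} = \left(13 \left(-87\right) - 5\right) + 29 = \left(-1131 - 5\right) + 29 = -1136 + 29 = -1107$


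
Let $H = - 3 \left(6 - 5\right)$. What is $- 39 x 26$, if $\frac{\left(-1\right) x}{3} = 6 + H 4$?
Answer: $-18252$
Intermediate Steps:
$H = -3$ ($H = \left(-3\right) 1 = -3$)
$x = 18$ ($x = - 3 \left(6 - 12\right) = \left(-3\right) \left(-6\right) = 18$)
$- 39 x 26 = \left(-39\right) 18 \cdot 26 = \left(-702\right) 26 = -18252$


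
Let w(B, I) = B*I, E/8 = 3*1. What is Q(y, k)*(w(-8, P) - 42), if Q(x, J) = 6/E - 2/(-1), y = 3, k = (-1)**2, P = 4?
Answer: -333/2 ≈ -166.50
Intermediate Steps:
E = 24 (E = 8*(3*1) = 8*3 = 24)
k = 1
Q(x, J) = 9/4 (Q(x, J) = 6/24 - 2/(-1) = 6*(1/24) - 2*(-1) = 1/4 + 2 = 9/4)
Q(y, k)*(w(-8, P) - 42) = 9*(-8*4 - 42)/4 = 9*(-32 - 42)/4 = (9/4)*(-74) = -333/2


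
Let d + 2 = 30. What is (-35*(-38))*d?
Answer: 37240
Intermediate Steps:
d = 28 (d = -2 + 30 = 28)
(-35*(-38))*d = -35*(-38)*28 = 1330*28 = 37240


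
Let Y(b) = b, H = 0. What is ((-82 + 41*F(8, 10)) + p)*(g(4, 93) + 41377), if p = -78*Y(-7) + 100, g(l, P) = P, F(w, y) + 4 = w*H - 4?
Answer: 9786920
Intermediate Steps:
F(w, y) = -8 (F(w, y) = -4 + (w*0 - 4) = -4 + (0 - 4) = -4 - 4 = -8)
p = 646 (p = -78*(-7) + 100 = 546 + 100 = 646)
((-82 + 41*F(8, 10)) + p)*(g(4, 93) + 41377) = ((-82 + 41*(-8)) + 646)*(93 + 41377) = ((-82 - 328) + 646)*41470 = (-410 + 646)*41470 = 236*41470 = 9786920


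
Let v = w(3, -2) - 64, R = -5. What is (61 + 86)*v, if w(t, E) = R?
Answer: -10143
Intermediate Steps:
w(t, E) = -5
v = -69 (v = -5 - 64 = -69)
(61 + 86)*v = (61 + 86)*(-69) = 147*(-69) = -10143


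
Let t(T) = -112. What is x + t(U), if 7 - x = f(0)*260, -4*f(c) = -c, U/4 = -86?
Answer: -105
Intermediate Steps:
U = -344 (U = 4*(-86) = -344)
f(c) = c/4 (f(c) = -(-1)*c/4 = c/4)
x = 7 (x = 7 - (¼)*0*260 = 7 - 0*260 = 7 - 1*0 = 7 + 0 = 7)
x + t(U) = 7 - 112 = -105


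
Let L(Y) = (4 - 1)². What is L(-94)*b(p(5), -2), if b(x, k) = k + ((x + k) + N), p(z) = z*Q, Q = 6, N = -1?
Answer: 225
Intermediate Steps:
L(Y) = 9 (L(Y) = 3² = 9)
p(z) = 6*z (p(z) = z*6 = 6*z)
b(x, k) = -1 + x + 2*k (b(x, k) = k + ((x + k) - 1) = k + ((k + x) - 1) = k + (-1 + k + x) = -1 + x + 2*k)
L(-94)*b(p(5), -2) = 9*(-1 + 6*5 + 2*(-2)) = 9*(-1 + 30 - 4) = 9*25 = 225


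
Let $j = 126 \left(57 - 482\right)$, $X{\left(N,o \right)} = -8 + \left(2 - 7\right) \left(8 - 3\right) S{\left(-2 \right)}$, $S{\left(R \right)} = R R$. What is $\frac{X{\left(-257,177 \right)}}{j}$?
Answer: $\frac{6}{2975} \approx 0.0020168$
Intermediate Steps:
$S{\left(R \right)} = R^{2}$
$X{\left(N,o \right)} = -108$ ($X{\left(N,o \right)} = -8 + \left(2 - 7\right) \left(8 - 3\right) \left(-2\right)^{2} = -8 + \left(-5\right) 5 \cdot 4 = -8 - 100 = -108$)
$j = -53550$ ($j = 126 \left(-425\right) = -53550$)
$\frac{X{\left(-257,177 \right)}}{j} = - \frac{108}{-53550} = \left(-108\right) \left(- \frac{1}{53550}\right) = \frac{6}{2975}$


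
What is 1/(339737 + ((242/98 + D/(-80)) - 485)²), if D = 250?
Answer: 153664/88448748497 ≈ 1.7373e-6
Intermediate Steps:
1/(339737 + ((242/98 + D/(-80)) - 485)²) = 1/(339737 + ((242/98 + 250/(-80)) - 485)²) = 1/(339737 + ((242*(1/98) + 250*(-1/80)) - 485)²) = 1/(339737 + ((121/49 - 25/8) - 485)²) = 1/(339737 + (-257/392 - 485)²) = 1/(339737 + (-190377/392)²) = 1/(339737 + 36243402129/153664) = 1/(88448748497/153664) = 153664/88448748497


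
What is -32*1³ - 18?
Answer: -50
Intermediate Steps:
-32*1³ - 18 = -32*1 - 18 = -32 - 18 = -50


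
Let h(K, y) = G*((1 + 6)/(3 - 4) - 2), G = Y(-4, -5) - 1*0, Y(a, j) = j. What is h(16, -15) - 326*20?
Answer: -6475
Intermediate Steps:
G = -5 (G = -5 - 1*0 = -5 + 0 = -5)
h(K, y) = 45 (h(K, y) = -5*((1 + 6)/(3 - 4) - 2) = -5*(7/(-1) - 2) = -5*(7*(-1) - 2) = -5*(-7 - 2) = -5*(-9) = 45)
h(16, -15) - 326*20 = 45 - 326*20 = 45 - 6520 = -6475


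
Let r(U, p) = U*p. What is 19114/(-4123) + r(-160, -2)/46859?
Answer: -47070714/10168403 ≈ -4.6291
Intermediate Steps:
19114/(-4123) + r(-160, -2)/46859 = 19114/(-4123) - 160*(-2)/46859 = 19114*(-1/4123) + 320*(1/46859) = -1006/217 + 320/46859 = -47070714/10168403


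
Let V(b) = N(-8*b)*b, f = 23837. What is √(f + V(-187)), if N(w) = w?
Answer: 33*I*√235 ≈ 505.88*I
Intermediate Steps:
V(b) = -8*b² (V(b) = (-8*b)*b = -8*b²)
√(f + V(-187)) = √(23837 - 8*(-187)²) = √(23837 - 8*34969) = √(23837 - 279752) = √(-255915) = 33*I*√235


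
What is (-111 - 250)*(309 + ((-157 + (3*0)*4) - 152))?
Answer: 0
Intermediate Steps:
(-111 - 250)*(309 + ((-157 + (3*0)*4) - 152)) = -361*(309 + ((-157 + 0*4) - 152)) = -361*(309 + ((-157 + 0) - 152)) = -361*(309 + (-157 - 152)) = -361*(309 - 309) = -361*0 = 0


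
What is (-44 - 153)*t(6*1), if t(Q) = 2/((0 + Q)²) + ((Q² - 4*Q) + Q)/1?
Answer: -64025/18 ≈ -3556.9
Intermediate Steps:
t(Q) = Q² - 3*Q + 2/Q² (t(Q) = 2/(Q²) + (Q² - 3*Q)*1 = 2/Q² + (Q² - 3*Q) = Q² - 3*Q + 2/Q²)
(-44 - 153)*t(6*1) = (-44 - 153)*((2 + (6*1)³*(-3 + 6*1))/(6*1)²) = -197*(2 + 6³*(-3 + 6))/6² = -197*(2 + 216*3)/36 = -197*(2 + 648)/36 = -197*650/36 = -197*325/18 = -64025/18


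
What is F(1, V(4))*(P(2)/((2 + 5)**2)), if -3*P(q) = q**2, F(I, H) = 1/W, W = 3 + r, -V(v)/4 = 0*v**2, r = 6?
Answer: -4/1323 ≈ -0.0030234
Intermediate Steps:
V(v) = 0 (V(v) = -0*v**2 = -4*0 = 0)
W = 9 (W = 3 + 6 = 9)
F(I, H) = 1/9
P(q) = -q**2/3
F(1, V(4))*(P(2)/((2 + 5)**2)) = ((-1/3*2**2)/((2 + 5)**2))/9 = ((-1/3*4)/(7**2))/9 = (-4/3/49)/9 = (-4/3*1/49)/9 = (1/9)*(-4/147) = -4/1323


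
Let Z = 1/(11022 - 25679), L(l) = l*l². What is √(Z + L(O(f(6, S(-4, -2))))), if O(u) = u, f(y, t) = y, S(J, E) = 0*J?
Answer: √46402757527/14657 ≈ 14.697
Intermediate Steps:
S(J, E) = 0
L(l) = l³
Z = -1/14657 (Z = 1/(-14657) = -1/14657 ≈ -6.8227e-5)
√(Z + L(O(f(6, S(-4, -2))))) = √(-1/14657 + 6³) = √(-1/14657 + 216) = √(3165911/14657) = √46402757527/14657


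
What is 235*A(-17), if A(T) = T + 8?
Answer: -2115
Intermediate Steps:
A(T) = 8 + T
235*A(-17) = 235*(8 - 17) = 235*(-9) = -2115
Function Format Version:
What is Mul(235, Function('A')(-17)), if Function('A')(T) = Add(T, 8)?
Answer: -2115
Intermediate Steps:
Function('A')(T) = Add(8, T)
Mul(235, Function('A')(-17)) = Mul(235, Add(8, -17)) = Mul(235, -9) = -2115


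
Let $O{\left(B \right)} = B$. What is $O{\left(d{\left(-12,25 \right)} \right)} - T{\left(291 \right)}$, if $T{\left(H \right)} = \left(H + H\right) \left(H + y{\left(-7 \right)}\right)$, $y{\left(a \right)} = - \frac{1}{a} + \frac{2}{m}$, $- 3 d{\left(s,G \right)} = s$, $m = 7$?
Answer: $- \frac{1187252}{7} \approx -1.6961 \cdot 10^{5}$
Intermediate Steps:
$d{\left(s,G \right)} = - \frac{s}{3}$
$y{\left(a \right)} = \frac{2}{7} - \frac{1}{a}$ ($y{\left(a \right)} = - \frac{1}{a} + \frac{2}{7} = \frac{2}{7} - \frac{1}{a}$)
$T{\left(H \right)} = 2 H \left(\frac{3}{7} + H\right)$ ($T{\left(H \right)} = \left(H + H\right) \left(H + \left(\frac{2}{7} - \frac{1}{-7}\right)\right) = 2 H \left(H + \left(\frac{2}{7} - - \frac{1}{7}\right)\right) = 2 H \left(H + \left(\frac{2}{7} + \frac{1}{7}\right)\right) = 2 H \left(H + \frac{3}{7}\right) = 2 H \left(\frac{3}{7} + H\right)$)
$O{\left(d{\left(-12,25 \right)} \right)} - T{\left(291 \right)} = \left(- \frac{1}{3}\right) \left(-12\right) - \frac{2}{7} \cdot 291 \left(3 + 7 \cdot 291\right) = 4 - \frac{2}{7} \cdot 291 \left(3 + 2037\right) = 4 - \frac{2}{7} \cdot 291 \cdot 2040 = 4 - \frac{1187280}{7} = - \frac{1187252}{7}$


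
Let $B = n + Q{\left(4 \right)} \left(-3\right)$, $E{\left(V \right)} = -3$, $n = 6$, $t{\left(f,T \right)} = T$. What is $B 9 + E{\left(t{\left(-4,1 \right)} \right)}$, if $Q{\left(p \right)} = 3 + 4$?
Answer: $-138$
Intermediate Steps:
$Q{\left(p \right)} = 7$
$B = -15$ ($B = 6 + 7 \left(-3\right) = 6 - 21 = -15$)
$B 9 + E{\left(t{\left(-4,1 \right)} \right)} = \left(-15\right) 9 - 3 = -135 - 3 = -138$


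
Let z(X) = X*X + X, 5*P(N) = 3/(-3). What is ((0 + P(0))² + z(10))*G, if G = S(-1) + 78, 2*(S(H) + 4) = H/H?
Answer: 409899/50 ≈ 8198.0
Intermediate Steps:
P(N) = -⅕ (P(N) = (3/(-3))/5 = (3*(-⅓))/5 = (⅕)*(-1) = -⅕)
S(H) = -7/2 (S(H) = -4 + (H/H)/2 = -4 + (½)*1 = -4 + ½ = -7/2)
z(X) = X + X² (z(X) = X² + X = X + X²)
G = 149/2 (G = -7/2 + 78 = 149/2 ≈ 74.500)
((0 + P(0))² + z(10))*G = ((0 - ⅕)² + 10*(1 + 10))*(149/2) = ((-⅕)² + 10*11)*(149/2) = (1/25 + 110)*(149/2) = (2751/25)*(149/2) = 409899/50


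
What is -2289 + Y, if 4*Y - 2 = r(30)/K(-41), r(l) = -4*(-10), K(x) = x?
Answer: -187677/82 ≈ -2288.7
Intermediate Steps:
r(l) = 40
Y = 21/82 (Y = ½ + (40/(-41))/4 = ½ + (40*(-1/41))/4 = ½ + (¼)*(-40/41) = ½ - 10/41 = 21/82 ≈ 0.25610)
-2289 + Y = -2289 + 21/82 = -187677/82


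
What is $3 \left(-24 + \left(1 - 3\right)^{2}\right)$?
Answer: $-60$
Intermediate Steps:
$3 \left(-24 + \left(1 - 3\right)^{2}\right) = 3 \left(-24 + \left(-2\right)^{2}\right) = 3 \left(-24 + 4\right) = 3 \left(-20\right) = -60$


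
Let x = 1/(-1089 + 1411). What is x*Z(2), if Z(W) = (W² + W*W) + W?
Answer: 5/161 ≈ 0.031056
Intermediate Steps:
Z(W) = W + 2*W² (Z(W) = (W² + W²) + W = 2*W² + W = W + 2*W²)
x = 1/322 ≈ 0.0031056
x*Z(2) = (2*(1 + 2*2))/322 = (2*(1 + 4))/322 = (2*5)/322 = (1/322)*10 = 5/161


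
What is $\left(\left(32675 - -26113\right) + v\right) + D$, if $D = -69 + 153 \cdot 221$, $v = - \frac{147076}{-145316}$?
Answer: $\frac{3361631797}{36329} \approx 92533.0$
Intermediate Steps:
$v = \frac{36769}{36329}$ ($v = \left(-147076\right) \left(- \frac{1}{145316}\right) = \frac{36769}{36329} \approx 1.0121$)
$D = 33744$ ($D = -69 + 33813 = 33744$)
$\left(\left(32675 - -26113\right) + v\right) + D = \left(\left(32675 - -26113\right) + \frac{36769}{36329}\right) + 33744 = \left(\left(32675 + 26113\right) + \frac{36769}{36329}\right) + 33744 = \left(58788 + \frac{36769}{36329}\right) + 33744 = \frac{2135746021}{36329} + 33744 = \frac{3361631797}{36329}$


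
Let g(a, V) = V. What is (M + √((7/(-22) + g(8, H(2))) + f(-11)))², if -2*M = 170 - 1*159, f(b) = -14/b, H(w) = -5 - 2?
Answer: (121 - I*√2926)²/484 ≈ 24.205 - 27.046*I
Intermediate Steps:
H(w) = -7
M = -11/2 (M = -(170 - 1*159)/2 = -(170 - 159)/2 = -½*11 = -11/2 ≈ -5.5000)
(M + √((7/(-22) + g(8, H(2))) + f(-11)))² = (-11/2 + √((7/(-22) - 7) - 14/(-11)))² = (-11/2 + √((7*(-1/22) - 7) - 14*(-1/11)))² = (-11/2 + √((-7/22 - 7) + 14/11))² = (-11/2 + √(-161/22 + 14/11))² = (-11/2 + √(-133/22))² = (-11/2 + I*√2926/22)²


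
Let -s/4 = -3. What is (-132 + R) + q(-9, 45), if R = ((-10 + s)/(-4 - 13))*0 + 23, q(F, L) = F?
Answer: -118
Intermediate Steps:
s = 12 (s = -4*(-3) = 12)
R = 23 (R = ((-10 + 12)/(-4 - 13))*0 + 23 = (2/(-17))*0 + 23 = (2*(-1/17))*0 + 23 = -2/17*0 + 23 = 0 + 23 = 23)
(-132 + R) + q(-9, 45) = (-132 + 23) - 9 = -109 - 9 = -118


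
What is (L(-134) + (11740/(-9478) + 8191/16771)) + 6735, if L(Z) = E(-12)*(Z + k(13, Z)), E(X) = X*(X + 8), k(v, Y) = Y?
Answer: -487178874822/79477769 ≈ -6129.8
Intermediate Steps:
E(X) = X*(8 + X)
L(Z) = 96*Z (L(Z) = (-12*(8 - 12))*(Z + Z) = (-12*(-4))*(2*Z) = 48*(2*Z) = 96*Z)
(L(-134) + (11740/(-9478) + 8191/16771)) + 6735 = (96*(-134) + (11740/(-9478) + 8191/16771)) + 6735 = (-12864 + (11740*(-1/9478) + 8191*(1/16771))) + 6735 = (-12864 + (-5870/4739 + 8191/16771)) + 6735 = (-12864 - 59628621/79477769) + 6735 = -1022461649037/79477769 + 6735 = -487178874822/79477769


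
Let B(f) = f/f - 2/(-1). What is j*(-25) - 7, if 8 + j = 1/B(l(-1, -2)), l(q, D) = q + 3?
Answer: 554/3 ≈ 184.67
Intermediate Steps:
l(q, D) = 3 + q
B(f) = 3 (B(f) = 1 - 2*(-1) = 1 + 2 = 3)
j = -23/3 (j = -8 + 1/3 = -23/3 ≈ -7.6667)
j*(-25) - 7 = -23/3*(-25) - 7 = 575/3 - 7 = 554/3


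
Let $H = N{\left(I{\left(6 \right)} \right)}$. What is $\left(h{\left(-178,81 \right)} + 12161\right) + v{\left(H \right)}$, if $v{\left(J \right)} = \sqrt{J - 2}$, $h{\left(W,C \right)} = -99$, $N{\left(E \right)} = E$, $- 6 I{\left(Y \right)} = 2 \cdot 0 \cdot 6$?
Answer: $12062 + i \sqrt{2} \approx 12062.0 + 1.4142 i$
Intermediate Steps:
$I{\left(Y \right)} = 0$ ($I{\left(Y \right)} = - \frac{2 \cdot 0 \cdot 6}{6} = - \frac{0 \cdot 6}{6} = \left(- \frac{1}{6}\right) 0 = 0$)
$H = 0$
$v{\left(J \right)} = \sqrt{-2 + J}$
$\left(h{\left(-178,81 \right)} + 12161\right) + v{\left(H \right)} = \left(-99 + 12161\right) + \sqrt{-2 + 0} = 12062 + \sqrt{-2} = 12062 + i \sqrt{2}$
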